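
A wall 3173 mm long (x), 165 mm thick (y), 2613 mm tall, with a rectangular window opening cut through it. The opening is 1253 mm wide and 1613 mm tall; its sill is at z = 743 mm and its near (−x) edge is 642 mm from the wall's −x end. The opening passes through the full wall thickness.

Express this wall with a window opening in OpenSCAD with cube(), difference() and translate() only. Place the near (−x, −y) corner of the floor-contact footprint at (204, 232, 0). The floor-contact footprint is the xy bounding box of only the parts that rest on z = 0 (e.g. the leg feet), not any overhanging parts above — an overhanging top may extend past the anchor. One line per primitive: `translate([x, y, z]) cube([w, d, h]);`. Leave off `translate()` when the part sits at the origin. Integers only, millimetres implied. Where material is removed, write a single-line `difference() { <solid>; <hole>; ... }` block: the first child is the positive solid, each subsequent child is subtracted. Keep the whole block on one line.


difference() { translate([204, 232, 0]) cube([3173, 165, 2613]); translate([846, 232, 743]) cube([1253, 165, 1613]); }


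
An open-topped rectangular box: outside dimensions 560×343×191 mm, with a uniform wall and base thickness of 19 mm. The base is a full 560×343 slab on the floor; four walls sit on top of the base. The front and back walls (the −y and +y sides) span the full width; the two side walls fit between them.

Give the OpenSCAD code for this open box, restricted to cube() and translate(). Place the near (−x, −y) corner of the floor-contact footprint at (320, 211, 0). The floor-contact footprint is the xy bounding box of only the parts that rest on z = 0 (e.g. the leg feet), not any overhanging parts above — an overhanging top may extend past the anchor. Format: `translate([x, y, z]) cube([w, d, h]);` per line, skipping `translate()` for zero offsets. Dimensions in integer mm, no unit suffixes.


translate([320, 211, 0]) cube([560, 343, 19]);
translate([320, 211, 19]) cube([560, 19, 172]);
translate([320, 535, 19]) cube([560, 19, 172]);
translate([320, 230, 19]) cube([19, 305, 172]);
translate([861, 230, 19]) cube([19, 305, 172]);


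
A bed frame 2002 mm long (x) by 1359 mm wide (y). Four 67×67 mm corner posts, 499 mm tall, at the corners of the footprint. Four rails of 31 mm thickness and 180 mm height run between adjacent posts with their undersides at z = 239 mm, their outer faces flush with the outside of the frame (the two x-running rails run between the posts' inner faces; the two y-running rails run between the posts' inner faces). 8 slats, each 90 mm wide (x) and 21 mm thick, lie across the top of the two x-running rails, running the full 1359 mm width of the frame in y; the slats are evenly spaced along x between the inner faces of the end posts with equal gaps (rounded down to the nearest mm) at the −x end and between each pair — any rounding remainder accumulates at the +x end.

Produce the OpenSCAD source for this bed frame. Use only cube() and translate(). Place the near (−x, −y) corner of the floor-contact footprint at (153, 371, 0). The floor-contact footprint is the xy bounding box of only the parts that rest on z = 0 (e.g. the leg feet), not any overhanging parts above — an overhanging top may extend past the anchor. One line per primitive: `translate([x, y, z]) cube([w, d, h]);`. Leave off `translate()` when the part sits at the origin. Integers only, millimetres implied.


// slat z = rail_z + rail_h = 239 + 180 = 419
// slat gap = ⌊(1868 − 8·90) / 9⌋ = 127
translate([153, 371, 0]) cube([67, 67, 499]);
translate([153, 1663, 0]) cube([67, 67, 499]);
translate([2088, 371, 0]) cube([67, 67, 499]);
translate([2088, 1663, 0]) cube([67, 67, 499]);
translate([220, 371, 239]) cube([1868, 31, 180]);
translate([220, 1699, 239]) cube([1868, 31, 180]);
translate([153, 438, 239]) cube([31, 1225, 180]);
translate([2124, 438, 239]) cube([31, 1225, 180]);
translate([347, 371, 419]) cube([90, 1359, 21]);
translate([564, 371, 419]) cube([90, 1359, 21]);
translate([781, 371, 419]) cube([90, 1359, 21]);
translate([998, 371, 419]) cube([90, 1359, 21]);
translate([1215, 371, 419]) cube([90, 1359, 21]);
translate([1432, 371, 419]) cube([90, 1359, 21]);
translate([1649, 371, 419]) cube([90, 1359, 21]);
translate([1866, 371, 419]) cube([90, 1359, 21]);


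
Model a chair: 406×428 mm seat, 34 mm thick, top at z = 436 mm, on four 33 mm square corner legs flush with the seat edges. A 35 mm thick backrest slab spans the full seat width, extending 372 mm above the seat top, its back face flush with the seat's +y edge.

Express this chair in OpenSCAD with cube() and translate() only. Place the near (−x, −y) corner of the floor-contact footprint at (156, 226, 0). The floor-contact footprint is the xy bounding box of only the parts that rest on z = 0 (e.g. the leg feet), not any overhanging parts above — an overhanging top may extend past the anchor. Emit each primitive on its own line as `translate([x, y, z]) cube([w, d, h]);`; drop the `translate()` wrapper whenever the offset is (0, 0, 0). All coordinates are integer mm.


translate([156, 226, 402]) cube([406, 428, 34]);
translate([156, 226, 0]) cube([33, 33, 402]);
translate([529, 226, 0]) cube([33, 33, 402]);
translate([156, 621, 0]) cube([33, 33, 402]);
translate([529, 621, 0]) cube([33, 33, 402]);
translate([156, 619, 436]) cube([406, 35, 372]);


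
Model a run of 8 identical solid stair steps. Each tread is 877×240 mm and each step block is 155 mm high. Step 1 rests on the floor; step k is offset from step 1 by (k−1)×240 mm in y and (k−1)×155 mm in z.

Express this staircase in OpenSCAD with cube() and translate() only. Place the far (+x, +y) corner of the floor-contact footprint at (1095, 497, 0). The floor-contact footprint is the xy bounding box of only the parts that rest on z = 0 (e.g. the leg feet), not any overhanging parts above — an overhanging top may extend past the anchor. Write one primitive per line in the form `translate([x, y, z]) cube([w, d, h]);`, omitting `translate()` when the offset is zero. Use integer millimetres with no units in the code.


translate([218, 257, 0]) cube([877, 240, 155]);
translate([218, 497, 155]) cube([877, 240, 155]);
translate([218, 737, 310]) cube([877, 240, 155]);
translate([218, 977, 465]) cube([877, 240, 155]);
translate([218, 1217, 620]) cube([877, 240, 155]);
translate([218, 1457, 775]) cube([877, 240, 155]);
translate([218, 1697, 930]) cube([877, 240, 155]);
translate([218, 1937, 1085]) cube([877, 240, 155]);


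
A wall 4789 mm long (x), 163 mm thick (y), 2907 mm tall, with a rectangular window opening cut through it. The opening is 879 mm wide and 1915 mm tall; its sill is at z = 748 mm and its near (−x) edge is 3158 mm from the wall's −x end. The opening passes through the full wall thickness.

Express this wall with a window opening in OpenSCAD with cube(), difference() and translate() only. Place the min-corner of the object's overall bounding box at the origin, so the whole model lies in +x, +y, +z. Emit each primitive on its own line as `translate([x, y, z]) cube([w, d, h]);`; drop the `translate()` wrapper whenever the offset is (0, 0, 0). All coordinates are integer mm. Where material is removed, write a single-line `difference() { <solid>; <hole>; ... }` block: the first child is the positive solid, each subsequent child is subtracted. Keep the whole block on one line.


difference() { cube([4789, 163, 2907]); translate([3158, 0, 748]) cube([879, 163, 1915]); }


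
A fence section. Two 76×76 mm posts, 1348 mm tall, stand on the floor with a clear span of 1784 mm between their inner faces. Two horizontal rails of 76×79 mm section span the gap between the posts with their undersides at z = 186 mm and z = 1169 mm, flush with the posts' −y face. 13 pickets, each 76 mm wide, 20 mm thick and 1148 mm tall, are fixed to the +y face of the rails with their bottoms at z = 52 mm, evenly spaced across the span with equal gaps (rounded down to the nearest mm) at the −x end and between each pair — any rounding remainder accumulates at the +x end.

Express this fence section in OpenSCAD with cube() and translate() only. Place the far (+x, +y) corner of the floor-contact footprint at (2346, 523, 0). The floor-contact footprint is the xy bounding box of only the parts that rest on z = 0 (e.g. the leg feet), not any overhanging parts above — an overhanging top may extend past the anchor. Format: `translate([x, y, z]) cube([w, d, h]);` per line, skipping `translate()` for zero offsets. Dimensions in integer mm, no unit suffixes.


translate([410, 447, 0]) cube([76, 76, 1348]);
translate([2270, 447, 0]) cube([76, 76, 1348]);
translate([486, 447, 186]) cube([1784, 76, 79]);
translate([486, 447, 1169]) cube([1784, 76, 79]);
translate([542, 523, 52]) cube([76, 20, 1148]);
translate([674, 523, 52]) cube([76, 20, 1148]);
translate([806, 523, 52]) cube([76, 20, 1148]);
translate([938, 523, 52]) cube([76, 20, 1148]);
translate([1070, 523, 52]) cube([76, 20, 1148]);
translate([1202, 523, 52]) cube([76, 20, 1148]);
translate([1334, 523, 52]) cube([76, 20, 1148]);
translate([1466, 523, 52]) cube([76, 20, 1148]);
translate([1598, 523, 52]) cube([76, 20, 1148]);
translate([1730, 523, 52]) cube([76, 20, 1148]);
translate([1862, 523, 52]) cube([76, 20, 1148]);
translate([1994, 523, 52]) cube([76, 20, 1148]);
translate([2126, 523, 52]) cube([76, 20, 1148]);


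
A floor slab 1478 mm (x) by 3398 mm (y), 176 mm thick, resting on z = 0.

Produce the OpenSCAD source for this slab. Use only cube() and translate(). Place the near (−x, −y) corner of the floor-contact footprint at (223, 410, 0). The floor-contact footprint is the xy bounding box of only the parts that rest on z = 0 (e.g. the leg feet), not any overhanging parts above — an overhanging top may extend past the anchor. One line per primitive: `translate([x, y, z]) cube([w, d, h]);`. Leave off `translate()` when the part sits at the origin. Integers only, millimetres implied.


translate([223, 410, 0]) cube([1478, 3398, 176]);


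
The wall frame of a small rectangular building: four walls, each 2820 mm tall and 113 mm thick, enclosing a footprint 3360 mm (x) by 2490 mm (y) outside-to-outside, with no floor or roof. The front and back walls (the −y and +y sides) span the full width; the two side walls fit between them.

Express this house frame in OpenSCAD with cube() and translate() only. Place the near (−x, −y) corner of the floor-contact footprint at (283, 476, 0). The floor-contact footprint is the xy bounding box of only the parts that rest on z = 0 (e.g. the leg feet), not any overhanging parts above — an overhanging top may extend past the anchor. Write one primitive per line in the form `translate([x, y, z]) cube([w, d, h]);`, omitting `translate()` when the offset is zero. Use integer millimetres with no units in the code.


translate([283, 476, 0]) cube([3360, 113, 2820]);
translate([283, 2853, 0]) cube([3360, 113, 2820]);
translate([283, 589, 0]) cube([113, 2264, 2820]);
translate([3530, 589, 0]) cube([113, 2264, 2820]);


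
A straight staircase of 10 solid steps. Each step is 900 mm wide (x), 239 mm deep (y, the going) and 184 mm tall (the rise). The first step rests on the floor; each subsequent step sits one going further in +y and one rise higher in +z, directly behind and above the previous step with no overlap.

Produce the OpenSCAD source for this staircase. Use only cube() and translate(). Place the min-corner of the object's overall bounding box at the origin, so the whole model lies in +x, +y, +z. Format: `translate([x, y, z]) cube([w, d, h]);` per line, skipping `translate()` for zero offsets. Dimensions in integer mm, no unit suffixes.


cube([900, 239, 184]);
translate([0, 239, 184]) cube([900, 239, 184]);
translate([0, 478, 368]) cube([900, 239, 184]);
translate([0, 717, 552]) cube([900, 239, 184]);
translate([0, 956, 736]) cube([900, 239, 184]);
translate([0, 1195, 920]) cube([900, 239, 184]);
translate([0, 1434, 1104]) cube([900, 239, 184]);
translate([0, 1673, 1288]) cube([900, 239, 184]);
translate([0, 1912, 1472]) cube([900, 239, 184]);
translate([0, 2151, 1656]) cube([900, 239, 184]);


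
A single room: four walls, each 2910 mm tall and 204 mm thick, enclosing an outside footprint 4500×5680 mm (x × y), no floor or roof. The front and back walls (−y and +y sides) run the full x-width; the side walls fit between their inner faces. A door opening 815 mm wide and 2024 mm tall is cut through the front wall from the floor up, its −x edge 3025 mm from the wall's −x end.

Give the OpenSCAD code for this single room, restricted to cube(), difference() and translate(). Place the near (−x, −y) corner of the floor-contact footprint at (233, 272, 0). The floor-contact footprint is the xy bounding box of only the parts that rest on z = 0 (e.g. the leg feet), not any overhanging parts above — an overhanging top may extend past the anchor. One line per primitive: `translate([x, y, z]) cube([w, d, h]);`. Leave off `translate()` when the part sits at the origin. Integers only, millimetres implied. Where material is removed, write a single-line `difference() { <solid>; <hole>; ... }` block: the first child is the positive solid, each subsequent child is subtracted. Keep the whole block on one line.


difference() { translate([233, 272, 0]) cube([4500, 204, 2910]); translate([3258, 272, 0]) cube([815, 204, 2024]); }
translate([233, 5748, 0]) cube([4500, 204, 2910]);
translate([233, 476, 0]) cube([204, 5272, 2910]);
translate([4529, 476, 0]) cube([204, 5272, 2910]);


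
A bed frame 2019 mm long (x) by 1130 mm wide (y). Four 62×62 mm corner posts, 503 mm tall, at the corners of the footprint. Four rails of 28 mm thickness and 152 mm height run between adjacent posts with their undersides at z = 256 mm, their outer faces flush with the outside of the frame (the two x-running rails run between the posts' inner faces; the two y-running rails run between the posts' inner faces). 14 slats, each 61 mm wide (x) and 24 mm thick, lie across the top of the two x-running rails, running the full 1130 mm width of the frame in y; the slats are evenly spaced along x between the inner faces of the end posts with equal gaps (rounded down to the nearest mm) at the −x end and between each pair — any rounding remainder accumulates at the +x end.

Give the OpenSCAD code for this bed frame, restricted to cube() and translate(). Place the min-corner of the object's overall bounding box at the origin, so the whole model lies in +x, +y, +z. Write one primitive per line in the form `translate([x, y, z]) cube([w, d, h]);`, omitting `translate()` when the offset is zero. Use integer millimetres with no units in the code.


// slat z = rail_z + rail_h = 256 + 152 = 408
// slat gap = ⌊(1895 − 14·61) / 15⌋ = 69
cube([62, 62, 503]);
translate([0, 1068, 0]) cube([62, 62, 503]);
translate([1957, 0, 0]) cube([62, 62, 503]);
translate([1957, 1068, 0]) cube([62, 62, 503]);
translate([62, 0, 256]) cube([1895, 28, 152]);
translate([62, 1102, 256]) cube([1895, 28, 152]);
translate([0, 62, 256]) cube([28, 1006, 152]);
translate([1991, 62, 256]) cube([28, 1006, 152]);
translate([131, 0, 408]) cube([61, 1130, 24]);
translate([261, 0, 408]) cube([61, 1130, 24]);
translate([391, 0, 408]) cube([61, 1130, 24]);
translate([521, 0, 408]) cube([61, 1130, 24]);
translate([651, 0, 408]) cube([61, 1130, 24]);
translate([781, 0, 408]) cube([61, 1130, 24]);
translate([911, 0, 408]) cube([61, 1130, 24]);
translate([1041, 0, 408]) cube([61, 1130, 24]);
translate([1171, 0, 408]) cube([61, 1130, 24]);
translate([1301, 0, 408]) cube([61, 1130, 24]);
translate([1431, 0, 408]) cube([61, 1130, 24]);
translate([1561, 0, 408]) cube([61, 1130, 24]);
translate([1691, 0, 408]) cube([61, 1130, 24]);
translate([1821, 0, 408]) cube([61, 1130, 24]);


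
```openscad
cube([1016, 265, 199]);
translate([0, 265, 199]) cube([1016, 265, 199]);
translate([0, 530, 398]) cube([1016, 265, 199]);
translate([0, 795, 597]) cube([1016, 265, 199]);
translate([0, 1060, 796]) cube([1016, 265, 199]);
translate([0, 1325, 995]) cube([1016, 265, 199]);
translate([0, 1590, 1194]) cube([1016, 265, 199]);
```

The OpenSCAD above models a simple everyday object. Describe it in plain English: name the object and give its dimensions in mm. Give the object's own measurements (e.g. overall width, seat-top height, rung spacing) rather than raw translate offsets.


A straight staircase of 7 solid steps. Each step is 1016 mm wide (x), 265 mm deep (y, the going) and 199 mm tall (the rise). The first step rests on the floor; each subsequent step sits one going further in +y and one rise higher in +z, directly behind and above the previous step with no overlap.


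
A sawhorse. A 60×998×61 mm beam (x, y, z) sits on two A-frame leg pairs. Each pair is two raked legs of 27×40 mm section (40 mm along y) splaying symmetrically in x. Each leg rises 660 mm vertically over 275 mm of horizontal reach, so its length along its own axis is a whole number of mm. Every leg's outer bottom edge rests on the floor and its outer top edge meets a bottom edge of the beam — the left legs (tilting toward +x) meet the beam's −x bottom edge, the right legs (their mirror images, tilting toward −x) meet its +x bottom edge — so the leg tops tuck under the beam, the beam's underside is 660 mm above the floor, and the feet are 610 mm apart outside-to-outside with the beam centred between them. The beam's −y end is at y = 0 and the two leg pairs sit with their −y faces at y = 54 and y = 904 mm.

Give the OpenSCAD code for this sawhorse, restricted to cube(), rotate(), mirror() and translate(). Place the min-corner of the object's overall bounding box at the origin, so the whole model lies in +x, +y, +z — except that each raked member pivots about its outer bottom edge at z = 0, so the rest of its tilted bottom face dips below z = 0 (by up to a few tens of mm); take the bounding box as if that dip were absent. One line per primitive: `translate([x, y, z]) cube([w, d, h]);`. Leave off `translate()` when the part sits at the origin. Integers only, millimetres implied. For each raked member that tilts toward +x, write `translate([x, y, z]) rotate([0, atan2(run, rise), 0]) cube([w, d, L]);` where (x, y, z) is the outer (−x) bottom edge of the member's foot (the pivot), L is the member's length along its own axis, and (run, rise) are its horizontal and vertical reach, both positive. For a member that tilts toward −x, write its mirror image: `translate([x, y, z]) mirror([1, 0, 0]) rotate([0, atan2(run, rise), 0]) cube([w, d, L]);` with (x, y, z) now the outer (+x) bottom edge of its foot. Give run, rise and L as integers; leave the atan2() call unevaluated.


translate([275, 0, 660]) cube([60, 998, 61]);
translate([0, 54, 0]) rotate([0, atan2(275, 660), 0]) cube([27, 40, 715]);
translate([610, 54, 0]) mirror([1, 0, 0]) rotate([0, atan2(275, 660), 0]) cube([27, 40, 715]);
translate([0, 904, 0]) rotate([0, atan2(275, 660), 0]) cube([27, 40, 715]);
translate([610, 904, 0]) mirror([1, 0, 0]) rotate([0, atan2(275, 660), 0]) cube([27, 40, 715]);


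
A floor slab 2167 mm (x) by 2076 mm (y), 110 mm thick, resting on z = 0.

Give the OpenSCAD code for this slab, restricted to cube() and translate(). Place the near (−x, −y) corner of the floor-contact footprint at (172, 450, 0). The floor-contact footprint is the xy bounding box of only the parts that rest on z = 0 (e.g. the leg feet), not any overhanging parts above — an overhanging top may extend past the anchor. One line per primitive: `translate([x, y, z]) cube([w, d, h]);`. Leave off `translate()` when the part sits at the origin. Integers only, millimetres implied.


translate([172, 450, 0]) cube([2167, 2076, 110]);


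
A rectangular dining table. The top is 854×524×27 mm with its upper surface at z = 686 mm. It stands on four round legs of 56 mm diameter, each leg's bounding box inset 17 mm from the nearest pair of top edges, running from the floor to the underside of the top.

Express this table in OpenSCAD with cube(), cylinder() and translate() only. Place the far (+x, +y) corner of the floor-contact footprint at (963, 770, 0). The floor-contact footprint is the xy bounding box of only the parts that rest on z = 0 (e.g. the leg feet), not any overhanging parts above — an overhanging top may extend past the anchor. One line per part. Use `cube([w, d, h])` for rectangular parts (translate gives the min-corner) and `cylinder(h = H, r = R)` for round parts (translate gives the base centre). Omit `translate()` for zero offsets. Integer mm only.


translate([126, 263, 659]) cube([854, 524, 27]);
translate([171, 308, 0]) cylinder(h = 659, r = 28);
translate([935, 308, 0]) cylinder(h = 659, r = 28);
translate([171, 742, 0]) cylinder(h = 659, r = 28);
translate([935, 742, 0]) cylinder(h = 659, r = 28);


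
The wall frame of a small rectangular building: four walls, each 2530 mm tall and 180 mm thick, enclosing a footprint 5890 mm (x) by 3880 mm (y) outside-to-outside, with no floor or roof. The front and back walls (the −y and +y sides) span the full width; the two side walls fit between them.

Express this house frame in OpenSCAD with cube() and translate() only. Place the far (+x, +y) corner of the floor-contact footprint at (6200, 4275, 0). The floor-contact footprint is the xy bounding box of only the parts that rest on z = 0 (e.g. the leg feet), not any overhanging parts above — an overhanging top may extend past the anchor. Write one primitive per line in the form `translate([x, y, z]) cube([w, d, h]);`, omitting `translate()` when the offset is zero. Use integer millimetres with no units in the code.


translate([310, 395, 0]) cube([5890, 180, 2530]);
translate([310, 4095, 0]) cube([5890, 180, 2530]);
translate([310, 575, 0]) cube([180, 3520, 2530]);
translate([6020, 575, 0]) cube([180, 3520, 2530]);


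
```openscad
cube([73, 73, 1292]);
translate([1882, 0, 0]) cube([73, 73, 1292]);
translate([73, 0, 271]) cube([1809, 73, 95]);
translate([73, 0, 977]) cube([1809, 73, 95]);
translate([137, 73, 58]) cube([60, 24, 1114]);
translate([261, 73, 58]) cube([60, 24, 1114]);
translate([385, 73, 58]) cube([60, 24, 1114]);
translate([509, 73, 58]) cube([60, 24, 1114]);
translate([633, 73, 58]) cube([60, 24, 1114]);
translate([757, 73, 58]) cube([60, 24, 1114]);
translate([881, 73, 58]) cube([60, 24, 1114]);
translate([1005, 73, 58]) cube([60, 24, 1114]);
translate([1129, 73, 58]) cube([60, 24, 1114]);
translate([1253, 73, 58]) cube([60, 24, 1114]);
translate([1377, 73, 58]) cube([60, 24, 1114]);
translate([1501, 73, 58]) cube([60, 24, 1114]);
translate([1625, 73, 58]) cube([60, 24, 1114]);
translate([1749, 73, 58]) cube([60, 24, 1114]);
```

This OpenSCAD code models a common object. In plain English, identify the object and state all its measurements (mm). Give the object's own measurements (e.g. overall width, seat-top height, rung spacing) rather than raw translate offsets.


A fence section. Two 73×73 mm posts, 1292 mm tall, stand on the floor with a clear span of 1809 mm between their inner faces. Two horizontal rails of 73×95 mm section span the gap between the posts with their undersides at z = 271 mm and z = 977 mm, flush with the posts' −y face. 14 pickets, each 60 mm wide, 24 mm thick and 1114 mm tall, are fixed to the +y face of the rails with their bottoms at z = 58 mm, spaced across the span with a 64 mm gap after the −x post and between neighbouring pickets, with 73 mm left before the +x post.


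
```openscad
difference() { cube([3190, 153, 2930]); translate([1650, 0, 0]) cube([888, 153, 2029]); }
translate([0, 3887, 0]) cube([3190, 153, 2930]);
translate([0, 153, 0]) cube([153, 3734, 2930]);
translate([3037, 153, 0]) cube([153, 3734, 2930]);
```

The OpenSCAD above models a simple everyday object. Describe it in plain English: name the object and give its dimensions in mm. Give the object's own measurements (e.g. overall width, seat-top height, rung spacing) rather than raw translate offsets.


A single room: four walls, each 2930 mm tall and 153 mm thick, enclosing an outside footprint 3190×4040 mm (x × y), no floor or roof. The front and back walls (−y and +y sides) run the full x-width; the side walls fit between their inner faces. A door opening 888 mm wide and 2029 mm tall is cut through the front wall from the floor up, its −x edge 1650 mm from the wall's −x end.


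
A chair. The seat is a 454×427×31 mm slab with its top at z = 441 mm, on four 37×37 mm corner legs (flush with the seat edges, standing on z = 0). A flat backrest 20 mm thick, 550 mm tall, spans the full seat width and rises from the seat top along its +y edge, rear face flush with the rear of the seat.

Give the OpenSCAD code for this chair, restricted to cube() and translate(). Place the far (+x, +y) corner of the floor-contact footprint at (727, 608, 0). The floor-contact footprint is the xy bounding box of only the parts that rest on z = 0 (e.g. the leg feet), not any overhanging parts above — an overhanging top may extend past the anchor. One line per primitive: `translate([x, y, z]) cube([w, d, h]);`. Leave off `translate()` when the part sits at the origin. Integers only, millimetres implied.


// leg_h = 441 - 31 = 410
translate([273, 181, 410]) cube([454, 427, 31]);
translate([273, 181, 0]) cube([37, 37, 410]);
translate([690, 181, 0]) cube([37, 37, 410]);
translate([273, 571, 0]) cube([37, 37, 410]);
translate([690, 571, 0]) cube([37, 37, 410]);
translate([273, 588, 441]) cube([454, 20, 550]);


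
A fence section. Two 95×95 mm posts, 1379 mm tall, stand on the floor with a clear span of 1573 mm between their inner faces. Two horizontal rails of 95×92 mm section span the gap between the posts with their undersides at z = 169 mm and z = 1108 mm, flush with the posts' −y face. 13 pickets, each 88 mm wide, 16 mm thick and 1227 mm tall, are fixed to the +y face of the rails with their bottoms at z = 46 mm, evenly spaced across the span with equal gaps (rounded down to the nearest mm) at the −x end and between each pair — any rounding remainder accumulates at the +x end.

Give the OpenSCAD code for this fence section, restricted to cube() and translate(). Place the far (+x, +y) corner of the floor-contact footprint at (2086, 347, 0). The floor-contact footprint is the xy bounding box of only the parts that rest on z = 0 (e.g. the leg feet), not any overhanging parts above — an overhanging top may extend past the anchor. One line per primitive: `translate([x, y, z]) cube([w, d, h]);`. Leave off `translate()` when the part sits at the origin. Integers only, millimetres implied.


translate([323, 252, 0]) cube([95, 95, 1379]);
translate([1991, 252, 0]) cube([95, 95, 1379]);
translate([418, 252, 169]) cube([1573, 95, 92]);
translate([418, 252, 1108]) cube([1573, 95, 92]);
translate([448, 347, 46]) cube([88, 16, 1227]);
translate([566, 347, 46]) cube([88, 16, 1227]);
translate([684, 347, 46]) cube([88, 16, 1227]);
translate([802, 347, 46]) cube([88, 16, 1227]);
translate([920, 347, 46]) cube([88, 16, 1227]);
translate([1038, 347, 46]) cube([88, 16, 1227]);
translate([1156, 347, 46]) cube([88, 16, 1227]);
translate([1274, 347, 46]) cube([88, 16, 1227]);
translate([1392, 347, 46]) cube([88, 16, 1227]);
translate([1510, 347, 46]) cube([88, 16, 1227]);
translate([1628, 347, 46]) cube([88, 16, 1227]);
translate([1746, 347, 46]) cube([88, 16, 1227]);
translate([1864, 347, 46]) cube([88, 16, 1227]);


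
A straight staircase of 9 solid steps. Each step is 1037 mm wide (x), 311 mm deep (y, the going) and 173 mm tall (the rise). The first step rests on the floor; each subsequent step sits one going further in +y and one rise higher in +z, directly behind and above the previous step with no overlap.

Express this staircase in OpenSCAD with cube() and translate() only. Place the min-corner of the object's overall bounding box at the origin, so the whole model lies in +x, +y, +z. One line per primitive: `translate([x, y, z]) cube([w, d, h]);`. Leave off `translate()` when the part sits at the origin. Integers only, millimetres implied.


cube([1037, 311, 173]);
translate([0, 311, 173]) cube([1037, 311, 173]);
translate([0, 622, 346]) cube([1037, 311, 173]);
translate([0, 933, 519]) cube([1037, 311, 173]);
translate([0, 1244, 692]) cube([1037, 311, 173]);
translate([0, 1555, 865]) cube([1037, 311, 173]);
translate([0, 1866, 1038]) cube([1037, 311, 173]);
translate([0, 2177, 1211]) cube([1037, 311, 173]);
translate([0, 2488, 1384]) cube([1037, 311, 173]);


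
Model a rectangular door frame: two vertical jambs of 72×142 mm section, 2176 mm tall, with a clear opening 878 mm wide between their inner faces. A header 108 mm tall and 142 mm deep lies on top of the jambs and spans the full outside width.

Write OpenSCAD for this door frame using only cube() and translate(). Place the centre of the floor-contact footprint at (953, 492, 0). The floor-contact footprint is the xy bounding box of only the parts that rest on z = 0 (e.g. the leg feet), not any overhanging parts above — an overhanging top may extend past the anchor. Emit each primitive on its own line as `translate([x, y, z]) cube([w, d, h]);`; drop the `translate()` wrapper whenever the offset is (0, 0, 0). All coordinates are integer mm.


translate([442, 421, 0]) cube([72, 142, 2176]);
translate([1392, 421, 0]) cube([72, 142, 2176]);
translate([442, 421, 2176]) cube([1022, 142, 108]);


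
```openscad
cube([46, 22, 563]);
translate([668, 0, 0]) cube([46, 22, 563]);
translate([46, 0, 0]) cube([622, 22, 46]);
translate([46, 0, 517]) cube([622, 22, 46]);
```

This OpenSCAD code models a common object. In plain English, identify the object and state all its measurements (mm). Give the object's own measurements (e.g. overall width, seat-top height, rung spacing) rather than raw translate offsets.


A rectangular picture frame lying in the x–z plane (depth along y). The opening is 622 mm wide (x) by 471 mm tall (z), surrounded by a border 46 mm wide on all four sides. The frame is 22 mm deep and is made of two full-height vertical stiles with two horizontal rails fitted between them.


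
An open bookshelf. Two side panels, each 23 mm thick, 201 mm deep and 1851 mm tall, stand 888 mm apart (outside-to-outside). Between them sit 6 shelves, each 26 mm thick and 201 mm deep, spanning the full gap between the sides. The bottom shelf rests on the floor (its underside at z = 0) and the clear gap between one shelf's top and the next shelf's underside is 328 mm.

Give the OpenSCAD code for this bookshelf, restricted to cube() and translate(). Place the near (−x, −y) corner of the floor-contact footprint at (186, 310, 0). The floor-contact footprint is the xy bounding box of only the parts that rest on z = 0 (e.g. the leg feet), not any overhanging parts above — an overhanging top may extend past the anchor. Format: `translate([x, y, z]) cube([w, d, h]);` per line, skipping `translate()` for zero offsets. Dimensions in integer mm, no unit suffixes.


translate([186, 310, 0]) cube([23, 201, 1851]);
translate([1051, 310, 0]) cube([23, 201, 1851]);
translate([209, 310, 0]) cube([842, 201, 26]);
translate([209, 310, 354]) cube([842, 201, 26]);
translate([209, 310, 708]) cube([842, 201, 26]);
translate([209, 310, 1062]) cube([842, 201, 26]);
translate([209, 310, 1416]) cube([842, 201, 26]);
translate([209, 310, 1770]) cube([842, 201, 26]);


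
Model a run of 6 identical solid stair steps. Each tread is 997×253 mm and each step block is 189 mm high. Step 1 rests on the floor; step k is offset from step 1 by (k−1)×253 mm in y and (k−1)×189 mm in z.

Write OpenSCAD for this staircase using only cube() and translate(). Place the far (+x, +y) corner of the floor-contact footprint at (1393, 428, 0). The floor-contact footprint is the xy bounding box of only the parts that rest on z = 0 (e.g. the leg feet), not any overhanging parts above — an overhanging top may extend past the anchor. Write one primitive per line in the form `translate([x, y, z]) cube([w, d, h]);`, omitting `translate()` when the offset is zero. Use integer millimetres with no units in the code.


translate([396, 175, 0]) cube([997, 253, 189]);
translate([396, 428, 189]) cube([997, 253, 189]);
translate([396, 681, 378]) cube([997, 253, 189]);
translate([396, 934, 567]) cube([997, 253, 189]);
translate([396, 1187, 756]) cube([997, 253, 189]);
translate([396, 1440, 945]) cube([997, 253, 189]);


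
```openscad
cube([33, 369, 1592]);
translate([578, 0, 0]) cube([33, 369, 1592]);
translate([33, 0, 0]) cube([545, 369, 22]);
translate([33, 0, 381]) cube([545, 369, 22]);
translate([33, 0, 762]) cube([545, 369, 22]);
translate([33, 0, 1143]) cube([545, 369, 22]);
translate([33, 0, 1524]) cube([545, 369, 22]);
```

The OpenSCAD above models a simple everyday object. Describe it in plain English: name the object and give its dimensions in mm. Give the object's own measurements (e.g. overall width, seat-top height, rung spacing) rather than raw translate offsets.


An open bookshelf. Two side panels, each 33 mm thick, 369 mm deep and 1592 mm tall, stand 611 mm apart (outside-to-outside). Between them sit 5 shelves, each 22 mm thick and 369 mm deep, spanning the full gap between the sides. The bottom shelf rests on the floor (its underside at z = 0) and the clear gap between one shelf's top and the next shelf's underside is 359 mm.


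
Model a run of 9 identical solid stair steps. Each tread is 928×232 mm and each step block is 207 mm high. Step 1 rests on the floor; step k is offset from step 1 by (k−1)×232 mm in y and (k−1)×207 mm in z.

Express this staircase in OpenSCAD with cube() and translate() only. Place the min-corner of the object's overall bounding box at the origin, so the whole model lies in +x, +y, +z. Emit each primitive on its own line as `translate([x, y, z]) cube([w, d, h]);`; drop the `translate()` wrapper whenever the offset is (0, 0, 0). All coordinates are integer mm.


cube([928, 232, 207]);
translate([0, 232, 207]) cube([928, 232, 207]);
translate([0, 464, 414]) cube([928, 232, 207]);
translate([0, 696, 621]) cube([928, 232, 207]);
translate([0, 928, 828]) cube([928, 232, 207]);
translate([0, 1160, 1035]) cube([928, 232, 207]);
translate([0, 1392, 1242]) cube([928, 232, 207]);
translate([0, 1624, 1449]) cube([928, 232, 207]);
translate([0, 1856, 1656]) cube([928, 232, 207]);


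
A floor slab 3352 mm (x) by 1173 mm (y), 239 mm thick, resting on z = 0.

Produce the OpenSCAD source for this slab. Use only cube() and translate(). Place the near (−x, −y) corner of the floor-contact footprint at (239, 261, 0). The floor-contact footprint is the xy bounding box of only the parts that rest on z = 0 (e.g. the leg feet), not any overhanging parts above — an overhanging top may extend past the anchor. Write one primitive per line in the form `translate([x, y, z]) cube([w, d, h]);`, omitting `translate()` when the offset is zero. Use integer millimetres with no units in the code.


translate([239, 261, 0]) cube([3352, 1173, 239]);


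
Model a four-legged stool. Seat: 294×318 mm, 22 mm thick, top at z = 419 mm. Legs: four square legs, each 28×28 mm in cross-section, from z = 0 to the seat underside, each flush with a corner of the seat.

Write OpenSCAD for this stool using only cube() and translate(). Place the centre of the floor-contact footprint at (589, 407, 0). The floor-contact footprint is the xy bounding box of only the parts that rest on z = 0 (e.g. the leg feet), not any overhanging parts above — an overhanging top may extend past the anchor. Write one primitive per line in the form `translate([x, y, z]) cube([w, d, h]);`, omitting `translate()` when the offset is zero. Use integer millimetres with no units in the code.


// leg_h = 419 - 22 = 397
translate([442, 248, 397]) cube([294, 318, 22]);
translate([442, 248, 0]) cube([28, 28, 397]);
translate([708, 248, 0]) cube([28, 28, 397]);
translate([442, 538, 0]) cube([28, 28, 397]);
translate([708, 538, 0]) cube([28, 28, 397]);


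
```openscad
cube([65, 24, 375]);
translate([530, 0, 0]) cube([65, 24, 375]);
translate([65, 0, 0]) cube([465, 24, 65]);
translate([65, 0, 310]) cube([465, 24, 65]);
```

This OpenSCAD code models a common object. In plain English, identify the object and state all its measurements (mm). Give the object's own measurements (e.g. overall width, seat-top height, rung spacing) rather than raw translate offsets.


A rectangular picture frame lying in the x–z plane (depth along y). The opening is 465 mm wide (x) by 245 mm tall (z), surrounded by a border 65 mm wide on all four sides. The frame is 24 mm deep and is made of two full-height vertical stiles with two horizontal rails fitted between them.


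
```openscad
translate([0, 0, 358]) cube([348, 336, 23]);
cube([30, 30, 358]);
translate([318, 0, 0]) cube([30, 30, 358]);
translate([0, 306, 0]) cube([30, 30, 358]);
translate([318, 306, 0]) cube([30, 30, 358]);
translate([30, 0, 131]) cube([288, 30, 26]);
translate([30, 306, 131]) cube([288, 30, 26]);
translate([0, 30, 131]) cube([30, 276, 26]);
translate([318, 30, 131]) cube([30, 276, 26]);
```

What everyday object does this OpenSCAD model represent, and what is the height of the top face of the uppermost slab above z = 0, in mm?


A stool. The seat height is 381 mm.

A 348×336×23 slab at z = 358 on four corner posts — a stool. The seat top is 358 + 23 = 381 mm.


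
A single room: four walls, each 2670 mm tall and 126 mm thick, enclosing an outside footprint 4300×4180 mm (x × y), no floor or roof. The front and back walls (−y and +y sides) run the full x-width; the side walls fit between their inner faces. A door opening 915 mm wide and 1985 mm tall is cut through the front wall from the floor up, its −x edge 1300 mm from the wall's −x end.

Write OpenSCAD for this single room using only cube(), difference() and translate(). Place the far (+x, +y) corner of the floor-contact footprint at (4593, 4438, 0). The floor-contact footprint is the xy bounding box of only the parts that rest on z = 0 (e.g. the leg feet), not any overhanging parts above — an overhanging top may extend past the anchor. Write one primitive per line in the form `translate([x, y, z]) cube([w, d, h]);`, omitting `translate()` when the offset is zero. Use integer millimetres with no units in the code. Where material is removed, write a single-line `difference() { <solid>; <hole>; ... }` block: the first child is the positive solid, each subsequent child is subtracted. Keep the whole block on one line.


difference() { translate([293, 258, 0]) cube([4300, 126, 2670]); translate([1593, 258, 0]) cube([915, 126, 1985]); }
translate([293, 4312, 0]) cube([4300, 126, 2670]);
translate([293, 384, 0]) cube([126, 3928, 2670]);
translate([4467, 384, 0]) cube([126, 3928, 2670]);


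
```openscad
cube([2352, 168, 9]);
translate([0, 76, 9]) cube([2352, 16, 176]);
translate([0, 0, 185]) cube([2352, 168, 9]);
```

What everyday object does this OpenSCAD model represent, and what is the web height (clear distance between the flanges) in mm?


An I-beam. The web height is 176 mm.

Two wide flanges with a thin centred web — an I-beam. Overall 194 mm minus two 9 mm flanges gives a web of 194 − 2·9 = 176 mm.


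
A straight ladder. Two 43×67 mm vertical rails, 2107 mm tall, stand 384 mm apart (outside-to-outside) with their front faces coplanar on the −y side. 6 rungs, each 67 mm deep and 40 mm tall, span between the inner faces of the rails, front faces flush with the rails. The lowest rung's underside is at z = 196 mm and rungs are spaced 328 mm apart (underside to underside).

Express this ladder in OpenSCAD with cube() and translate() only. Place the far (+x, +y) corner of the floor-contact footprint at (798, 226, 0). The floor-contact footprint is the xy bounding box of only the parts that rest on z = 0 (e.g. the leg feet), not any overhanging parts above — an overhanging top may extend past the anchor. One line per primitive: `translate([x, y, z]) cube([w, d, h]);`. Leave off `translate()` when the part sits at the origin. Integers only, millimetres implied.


translate([414, 159, 0]) cube([43, 67, 2107]);
translate([755, 159, 0]) cube([43, 67, 2107]);
translate([457, 159, 196]) cube([298, 67, 40]);
translate([457, 159, 524]) cube([298, 67, 40]);
translate([457, 159, 852]) cube([298, 67, 40]);
translate([457, 159, 1180]) cube([298, 67, 40]);
translate([457, 159, 1508]) cube([298, 67, 40]);
translate([457, 159, 1836]) cube([298, 67, 40]);
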